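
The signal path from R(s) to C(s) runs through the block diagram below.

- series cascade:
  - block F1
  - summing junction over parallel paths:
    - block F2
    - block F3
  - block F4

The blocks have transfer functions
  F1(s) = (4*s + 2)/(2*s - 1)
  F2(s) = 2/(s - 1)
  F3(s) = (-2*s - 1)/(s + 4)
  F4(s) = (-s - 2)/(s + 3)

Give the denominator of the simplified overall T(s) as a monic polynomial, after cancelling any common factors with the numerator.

First reduce the diagram to T(s).

Step 1 - combine F2, F3 in parallel gives (-2*s^2 + 3*s + 9)/(s^2 + 3*s - 4)
Step 2 - multiply F1, (F2+F3), F4 (series) gives (8*s^4 + 8*s^3 - 58*s^2 - 102*s - 36)/(2*s^4 + 11*s^3 + 4*s^2 - 29*s + 12)
That last expression is T(s), already simplified. Scaling its denominator by 1/2 (the reciprocal of the leading coefficient) yields the monic denominator.

Answer: s^4 + 11*s^3/2 + 2*s^2 - 29*s/2 + 6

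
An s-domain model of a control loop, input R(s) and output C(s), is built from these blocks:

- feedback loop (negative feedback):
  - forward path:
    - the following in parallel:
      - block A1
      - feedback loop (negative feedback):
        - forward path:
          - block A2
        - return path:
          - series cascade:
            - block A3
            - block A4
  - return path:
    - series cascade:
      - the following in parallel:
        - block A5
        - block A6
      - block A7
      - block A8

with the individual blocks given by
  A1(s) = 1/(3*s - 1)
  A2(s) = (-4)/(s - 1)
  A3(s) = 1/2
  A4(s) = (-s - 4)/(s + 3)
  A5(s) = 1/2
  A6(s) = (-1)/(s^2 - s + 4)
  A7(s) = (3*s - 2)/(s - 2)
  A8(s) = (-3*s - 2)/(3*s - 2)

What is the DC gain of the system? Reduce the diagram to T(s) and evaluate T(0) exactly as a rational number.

The answer is -68/3.

Reasoning:
Step 1: multiply A3, A4 (series): (-s - 4)/(2*s + 6)
Step 2: feedback reduction of A2, (A3*A4): (-4*s - 12)/(s^2 + 4*s + 5)
Step 3: parallel reduction of A1, [A2/(1+A2*(A3*A4))]: (-11*s^2 - 28*s + 17)/(3*s^3 + 11*s^2 + 11*s - 5)
Step 4: reduce the parallel group A5, A6: (s^2 - s + 2)/(2*s^2 - 2*s + 8)
Step 5: cascade (A5+A6), A7, A8: (-3*s^3 + s^2 - 4*s - 4)/(2*s^3 - 6*s^2 + 12*s - 16)
Step 6: close the feedback loop around (A1+[A2/(1+A2*(A3*A4))]), ((A5+A6)*A7*A8): (-22*s^5 + 10*s^4 + 70*s^3 - 262*s^2 + 652*s - 272)/(6*s^6 + 37*s^5 + 65*s^4 - 27*s^3 + 159*s^2 - 192*s + 12)
Evaluating the step-6 result (the overall T(s)) at s = 0 gives T(0) = -272/12 = -68/3.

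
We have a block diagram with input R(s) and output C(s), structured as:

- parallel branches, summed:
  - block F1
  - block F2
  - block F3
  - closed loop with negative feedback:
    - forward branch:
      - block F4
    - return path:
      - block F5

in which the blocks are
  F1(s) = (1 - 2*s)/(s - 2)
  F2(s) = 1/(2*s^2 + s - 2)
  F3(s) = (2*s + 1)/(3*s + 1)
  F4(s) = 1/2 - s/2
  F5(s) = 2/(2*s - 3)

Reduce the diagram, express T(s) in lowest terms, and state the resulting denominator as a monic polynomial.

[1] apply the feedback formula to F4, F5, giving (-2*s^2 + 5*s - 3)/(2*s - 4)
[2] combine F1, F2, F3, [F4/(1+F4*F5)] in parallel, giving (-12*s^5 + 4*s^4 + s^3 - 22*s^2 + s + 6)/(12*s^4 - 14*s^3 - 30*s^2 + 16*s + 8)
The result of step 2 is T(s) in lowest terms. Its denominator has leading coefficient 12; dividing the denominator through by 12 makes it monic.

Hence the answer: s^4 - 7*s^3/6 - 5*s^2/2 + 4*s/3 + 2/3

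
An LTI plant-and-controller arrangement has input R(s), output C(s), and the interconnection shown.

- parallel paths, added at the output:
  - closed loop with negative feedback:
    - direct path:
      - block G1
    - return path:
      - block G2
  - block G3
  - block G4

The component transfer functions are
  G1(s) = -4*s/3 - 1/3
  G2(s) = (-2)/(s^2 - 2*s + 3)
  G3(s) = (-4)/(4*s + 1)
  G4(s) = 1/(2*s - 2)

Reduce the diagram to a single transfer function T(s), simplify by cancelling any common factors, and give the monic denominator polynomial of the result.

Answer: s^4 - s^3/12 + 35*s^2/12 - 35*s/12 - 11/12

Working:
Step 1. feedback reduction of G1, G2; result (-4*s^3 + 7*s^2 - 10*s - 3)/(3*s^2 + 2*s + 11)
Step 2. reduce the parallel group [G1/(1+G1*G2)], G3, G4; result (-32*s^5 + 80*s^4 - 126*s^3 + 41*s^2 + 12*s + 105)/(24*s^4 - 2*s^3 + 70*s^2 - 70*s - 22)
T(s) is the step-2 result (common factors already cancelled). Leading coefficient of the denominator: 24. Divide through by 24 for the monic polynomial.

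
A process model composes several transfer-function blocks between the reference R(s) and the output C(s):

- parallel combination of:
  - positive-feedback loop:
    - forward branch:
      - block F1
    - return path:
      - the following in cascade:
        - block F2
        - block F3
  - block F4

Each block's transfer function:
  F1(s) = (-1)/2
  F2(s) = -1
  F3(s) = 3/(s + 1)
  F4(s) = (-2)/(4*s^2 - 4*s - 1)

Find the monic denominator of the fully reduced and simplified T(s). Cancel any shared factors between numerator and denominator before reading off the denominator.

[1] reduce the series chain F2, F3 gives (-3)/(s + 1)
[2] reduce the feedback loop with forward F1 and return (F2*F3) gives (-s - 1)/(2*s - 1)
[3] combine [F1/(1-F1*(F2*F3))], F4 in parallel gives (-4*s^3 + s + 3)/(8*s^3 - 12*s^2 + 2*s + 1)
The result of step 3 is T(s) in lowest terms. Its denominator has leading coefficient 8; dividing the denominator through by 8 makes it monic.

Therefore the answer is s^3 - 3*s^2/2 + s/4 + 1/8.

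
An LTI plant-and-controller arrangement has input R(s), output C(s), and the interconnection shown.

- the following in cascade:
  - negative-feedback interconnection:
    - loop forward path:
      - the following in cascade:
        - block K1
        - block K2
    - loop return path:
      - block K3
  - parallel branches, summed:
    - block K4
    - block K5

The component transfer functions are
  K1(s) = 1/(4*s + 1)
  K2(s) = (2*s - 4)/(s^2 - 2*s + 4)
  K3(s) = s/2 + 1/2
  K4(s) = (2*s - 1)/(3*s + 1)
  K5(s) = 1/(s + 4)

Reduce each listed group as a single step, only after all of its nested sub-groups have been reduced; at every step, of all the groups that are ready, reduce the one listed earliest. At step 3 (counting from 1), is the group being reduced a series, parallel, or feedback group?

[1] series reduction of K1, K2
[2] feedback reduction of (K1*K2), K3
[3] sum the parallel branches K4, K5
[4] multiply [(K1*K2)/(1+(K1*K2)*K3)], (K4+K5) (series)
The group at step 3 is a parallel group.

Hence the answer: parallel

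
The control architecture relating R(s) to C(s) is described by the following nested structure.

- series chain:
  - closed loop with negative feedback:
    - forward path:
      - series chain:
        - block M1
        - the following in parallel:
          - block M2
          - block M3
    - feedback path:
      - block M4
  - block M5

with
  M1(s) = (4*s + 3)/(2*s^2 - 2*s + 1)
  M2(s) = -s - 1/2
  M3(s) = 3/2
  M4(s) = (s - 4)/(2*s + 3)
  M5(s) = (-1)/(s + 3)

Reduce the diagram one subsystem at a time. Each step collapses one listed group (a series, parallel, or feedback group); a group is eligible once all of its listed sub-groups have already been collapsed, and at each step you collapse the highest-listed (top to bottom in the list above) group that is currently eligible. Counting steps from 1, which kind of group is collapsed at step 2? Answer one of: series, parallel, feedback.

Step 1: add M2, M3 (parallel)
Step 2: series reduction of M1, (M2+M3)
Step 3: close the feedback loop around (M1*(M2+M3)), M4
Step 4: cascade [(M1*(M2+M3))/(1+(M1*(M2+M3))*M4)], M5
At step 2 the group reduced is series.

Hence the answer: series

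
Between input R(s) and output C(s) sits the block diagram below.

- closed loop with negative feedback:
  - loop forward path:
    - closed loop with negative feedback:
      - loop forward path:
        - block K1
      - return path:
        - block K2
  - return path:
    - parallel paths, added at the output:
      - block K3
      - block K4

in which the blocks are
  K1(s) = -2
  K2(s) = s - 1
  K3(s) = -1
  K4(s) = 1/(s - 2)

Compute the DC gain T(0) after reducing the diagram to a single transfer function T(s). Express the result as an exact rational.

Answer: -1/3

Working:
Step 1: collapse the loop (K1 forward, K2 return), giving 2/(2*s - 3)
Step 2: reduce the parallel group K3, K4, giving (3 - s)/(s - 2)
Step 3: apply the feedback formula to [K1/(1+K1*K2)], (K3+K4), giving (2*s - 4)/(2*s^2 - 9*s + 12)
That last expression is T(s); at s = 0 only the constant terms survive, so T(0) = -4/12 = -1/3.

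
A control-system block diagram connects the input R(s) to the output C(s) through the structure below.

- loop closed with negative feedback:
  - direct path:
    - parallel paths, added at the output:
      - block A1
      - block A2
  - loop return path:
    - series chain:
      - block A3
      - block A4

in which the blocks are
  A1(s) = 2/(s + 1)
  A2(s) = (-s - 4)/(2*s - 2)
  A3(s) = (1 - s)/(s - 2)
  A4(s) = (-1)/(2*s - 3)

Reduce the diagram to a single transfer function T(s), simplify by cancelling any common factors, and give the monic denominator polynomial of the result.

(1) reduce the parallel group A1, A2 = (-s^2 - s - 8)/(2*s^2 - 2)
(2) cascade A3, A4 = (s - 1)/(2*s^2 - 7*s + 6)
(3) reduce the feedback loop with forward (A1+A2) and return (A3*A4) = (-2*s^4 + 5*s^3 - 15*s^2 + 50*s - 48)/(4*s^4 - 15*s^3 + 8*s^2 + 7*s - 4)
That last expression is T(s), already simplified. Scaling its denominator by 1/4 (the reciprocal of the leading coefficient) yields the monic denominator.

Final answer: s^4 - 15*s^3/4 + 2*s^2 + 7*s/4 - 1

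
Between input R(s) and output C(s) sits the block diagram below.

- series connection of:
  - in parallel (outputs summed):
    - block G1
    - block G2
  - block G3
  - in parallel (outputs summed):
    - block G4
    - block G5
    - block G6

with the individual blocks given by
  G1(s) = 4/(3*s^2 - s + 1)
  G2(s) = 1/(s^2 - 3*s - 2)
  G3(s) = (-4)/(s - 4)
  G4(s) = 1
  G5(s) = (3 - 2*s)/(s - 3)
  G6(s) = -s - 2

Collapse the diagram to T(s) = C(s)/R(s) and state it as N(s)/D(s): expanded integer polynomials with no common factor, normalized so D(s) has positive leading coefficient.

Reducing step by step:

Step 1 - combine G1, G2 in parallel, giving (7*s^2 - 13*s - 7)/(3*s^4 - 10*s^3 - 2*s^2 - s - 2)
Step 2 - parallel reduction of G4, G5, G6, giving (6 - s^2)/(s - 3)
Step 3 - cascade (G1+G2), G3, (G4+G5+G6), which is the overall transfer function T(s) = C(s)/R(s) in lowest terms

Answer: (28*s^4 - 52*s^3 - 196*s^2 + 312*s + 168)/(3*s^6 - 31*s^5 + 104*s^4 - 107*s^3 - 19*s^2 + 2*s - 24)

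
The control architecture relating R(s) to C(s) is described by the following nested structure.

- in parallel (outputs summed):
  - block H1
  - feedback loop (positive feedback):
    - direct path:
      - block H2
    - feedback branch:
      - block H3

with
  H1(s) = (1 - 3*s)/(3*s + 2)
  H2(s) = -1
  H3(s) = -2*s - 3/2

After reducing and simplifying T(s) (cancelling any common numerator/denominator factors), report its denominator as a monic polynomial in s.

1. apply the feedback formula to H2, H3 = 2/(4*s + 1)
2. combine H1, [H2/(1-H2*H3)] in parallel = (-12*s^2 + 7*s + 5)/(12*s^2 + 11*s + 2)
The result of step 2 is T(s) in lowest terms. Its denominator has leading coefficient 12; dividing the denominator through by 12 makes it monic.

Therefore the answer is s^2 + 11*s/12 + 1/6.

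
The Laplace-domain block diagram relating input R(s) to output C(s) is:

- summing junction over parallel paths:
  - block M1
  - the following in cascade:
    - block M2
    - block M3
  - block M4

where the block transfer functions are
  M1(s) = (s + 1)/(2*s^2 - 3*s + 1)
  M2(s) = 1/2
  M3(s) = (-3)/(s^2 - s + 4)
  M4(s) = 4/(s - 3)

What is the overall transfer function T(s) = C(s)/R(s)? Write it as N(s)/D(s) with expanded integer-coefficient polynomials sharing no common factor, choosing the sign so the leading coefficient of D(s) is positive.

Reducing step by step:

(1) series reduction of M2, M3 = (-3)/(2*s^2 - 2*s + 8)
(2) combine M1, (M2*M3), M4 in parallel; the result is T(s) itself (integer coefficients, no common factor, positive leading denominator coefficient)

Answer: (18*s^4 - 52*s^3 + 129*s^2 - 144*s + 17)/(4*s^5 - 22*s^4 + 54*s^3 - 98*s^2 + 86*s - 24)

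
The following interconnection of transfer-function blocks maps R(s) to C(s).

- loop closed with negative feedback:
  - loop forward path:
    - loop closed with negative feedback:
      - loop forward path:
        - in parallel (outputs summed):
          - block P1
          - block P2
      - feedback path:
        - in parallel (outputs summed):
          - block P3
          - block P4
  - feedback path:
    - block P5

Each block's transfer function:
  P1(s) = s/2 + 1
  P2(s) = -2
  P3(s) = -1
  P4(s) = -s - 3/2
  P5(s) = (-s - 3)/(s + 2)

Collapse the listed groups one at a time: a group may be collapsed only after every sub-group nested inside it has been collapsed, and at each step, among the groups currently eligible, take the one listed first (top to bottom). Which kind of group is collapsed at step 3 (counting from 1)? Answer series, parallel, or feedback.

[1] add P1, P2 (parallel)
[2] parallel reduction of P3, P4
[3] close the feedback loop around (P1+P2), (P3+P4)
[4] feedback reduction of [(P1+P2)/(1+(P1+P2)*(P3+P4))], P5
At step 3 the group reduced is feedback.

Answer: feedback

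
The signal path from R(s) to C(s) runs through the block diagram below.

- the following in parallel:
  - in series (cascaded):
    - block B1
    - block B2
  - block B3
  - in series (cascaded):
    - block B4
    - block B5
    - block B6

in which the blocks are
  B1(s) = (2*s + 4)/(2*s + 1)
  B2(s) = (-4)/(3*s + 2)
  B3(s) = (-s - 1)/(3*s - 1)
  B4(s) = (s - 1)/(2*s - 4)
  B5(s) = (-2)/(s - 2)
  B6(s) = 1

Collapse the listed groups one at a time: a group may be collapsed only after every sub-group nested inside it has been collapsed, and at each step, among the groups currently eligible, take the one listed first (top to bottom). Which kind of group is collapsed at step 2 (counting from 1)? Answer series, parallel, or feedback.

Answer: series

Working:
[1] reduce the series chain B1, B2
[2] reduce the series chain B4, B5, B6
[3] reduce the parallel group (B1*B2), B3, (B4*B5*B6)
Step 2: series.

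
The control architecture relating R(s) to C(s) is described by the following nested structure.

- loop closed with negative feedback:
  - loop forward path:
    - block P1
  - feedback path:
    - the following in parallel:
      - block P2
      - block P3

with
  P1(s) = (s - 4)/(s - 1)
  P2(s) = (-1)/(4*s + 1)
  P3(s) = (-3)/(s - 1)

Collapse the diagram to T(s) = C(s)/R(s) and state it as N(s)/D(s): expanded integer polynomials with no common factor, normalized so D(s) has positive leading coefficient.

(1) combine P2, P3 in parallel gives (-13*s - 2)/(4*s^2 - 3*s - 1)
(2) feedback reduction of P1, (P2+P3): this yields T(s), and no further normalization is needed

Therefore the answer is (4*s^3 - 19*s^2 + 11*s + 4)/(4*s^3 - 20*s^2 + 52*s + 9).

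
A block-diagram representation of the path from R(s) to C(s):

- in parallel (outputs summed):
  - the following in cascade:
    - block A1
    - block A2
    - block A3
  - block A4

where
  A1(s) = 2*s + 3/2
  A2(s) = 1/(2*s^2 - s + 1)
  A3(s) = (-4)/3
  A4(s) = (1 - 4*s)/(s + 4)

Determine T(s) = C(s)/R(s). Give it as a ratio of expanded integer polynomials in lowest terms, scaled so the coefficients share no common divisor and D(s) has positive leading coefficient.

(1) reduce the series chain A1, A2, A3, giving (-8*s - 6)/(6*s^2 - 3*s + 3)
(2) combine (A1*A2*A3), A4 in parallel; the result is T(s) itself (integer coefficients, no common factor, positive leading denominator coefficient)

Final answer: (-24*s^3 + 10*s^2 - 53*s - 21)/(6*s^3 + 21*s^2 - 9*s + 12)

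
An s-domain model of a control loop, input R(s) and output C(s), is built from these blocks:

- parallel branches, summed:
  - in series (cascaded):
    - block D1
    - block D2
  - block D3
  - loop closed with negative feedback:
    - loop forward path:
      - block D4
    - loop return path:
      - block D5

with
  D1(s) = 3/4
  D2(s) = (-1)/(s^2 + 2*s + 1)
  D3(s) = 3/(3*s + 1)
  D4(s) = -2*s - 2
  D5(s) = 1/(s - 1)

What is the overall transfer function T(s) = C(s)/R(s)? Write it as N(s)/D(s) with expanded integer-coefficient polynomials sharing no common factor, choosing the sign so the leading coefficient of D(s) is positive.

The answer is (24*s^5 + 56*s^4 + 28*s^3 + 3*s^2 + 14*s + 19)/(12*s^4 + 64*s^3 + 104*s^2 + 64*s + 12).

Reasoning:
Step 1. reduce the series chain D1, D2, giving (-3)/(4*s^2 + 8*s + 4)
Step 2. feedback reduction of D4, D5, giving (2*s^2 - 2)/(s + 3)
Step 3. add (D1*D2), D3, [D4/(1+D4*D5)] (parallel) - this is the overall T(s), already in the required normalized form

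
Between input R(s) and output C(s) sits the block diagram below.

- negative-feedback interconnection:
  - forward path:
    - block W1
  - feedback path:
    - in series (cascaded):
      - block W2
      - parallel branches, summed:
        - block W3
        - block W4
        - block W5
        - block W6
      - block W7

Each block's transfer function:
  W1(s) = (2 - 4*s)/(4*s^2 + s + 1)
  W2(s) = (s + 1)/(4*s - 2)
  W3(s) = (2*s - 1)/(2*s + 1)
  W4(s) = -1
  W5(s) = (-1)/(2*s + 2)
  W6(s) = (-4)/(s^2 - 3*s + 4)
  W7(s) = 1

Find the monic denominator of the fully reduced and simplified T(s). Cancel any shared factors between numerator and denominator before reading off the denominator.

First reduce the diagram to T(s).

Step 1: sum the parallel branches W3, W4, W5, W6, giving (-6*s^3 - 3*s^2 - 33*s - 28)/(4*s^4 - 6*s^3 + 18*s + 8)
Step 2: cascade W2, (W3+W4+W5+W6), W7, giving (-6*s^3 - 3*s^2 - 33*s - 28)/(16*s^4 - 48*s^3 + 60*s^2 + 12*s - 16)
Step 3: reduce the feedback loop with forward W1 and return (W2*(W3+W4+W5+W6)*W7), giving (-16*s^4 + 48*s^3 - 60*s^2 - 12*s + 16)/(16*s^5 - 36*s^4 + 40*s^3 + 35*s^2 + 51*s + 36)
T(s) is the step-3 result (common factors already cancelled). Leading coefficient of the denominator: 16. Divide through by 16 for the monic polynomial.

Answer: s^5 - 9*s^4/4 + 5*s^3/2 + 35*s^2/16 + 51*s/16 + 9/4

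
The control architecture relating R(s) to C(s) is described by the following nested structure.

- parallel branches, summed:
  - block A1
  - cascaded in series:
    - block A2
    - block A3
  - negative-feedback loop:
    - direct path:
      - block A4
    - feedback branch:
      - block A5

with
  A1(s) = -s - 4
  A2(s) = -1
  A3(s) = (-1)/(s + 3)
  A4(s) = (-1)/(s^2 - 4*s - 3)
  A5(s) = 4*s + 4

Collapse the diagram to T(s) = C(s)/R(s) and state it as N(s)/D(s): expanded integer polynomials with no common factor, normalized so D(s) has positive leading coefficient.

The answer is (-s^4 + s^3 + 52*s^2 + 136*s + 74)/(s^3 - 5*s^2 - 31*s - 21).

Reasoning:
Step 1. multiply A2, A3 (series), giving 1/(s + 3)
Step 2. collapse the loop (A4 forward, A5 return), giving (-1)/(s^2 - 8*s - 7)
Step 3. add A1, (A2*A3), [A4/(1+A4*A5)] (parallel) - this is the overall T(s), already in the required normalized form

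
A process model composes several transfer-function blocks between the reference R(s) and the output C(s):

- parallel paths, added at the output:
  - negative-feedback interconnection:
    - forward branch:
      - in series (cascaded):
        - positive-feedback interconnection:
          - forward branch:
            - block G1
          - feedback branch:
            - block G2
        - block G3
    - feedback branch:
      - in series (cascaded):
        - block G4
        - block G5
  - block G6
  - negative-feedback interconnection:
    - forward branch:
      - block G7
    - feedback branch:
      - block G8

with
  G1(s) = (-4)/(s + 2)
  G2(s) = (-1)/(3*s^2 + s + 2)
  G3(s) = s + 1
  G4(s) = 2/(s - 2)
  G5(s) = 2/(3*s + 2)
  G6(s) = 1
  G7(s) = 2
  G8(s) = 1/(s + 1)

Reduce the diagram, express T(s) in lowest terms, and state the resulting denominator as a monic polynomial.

Reducing step by step:

Step 1: feedback reduction of G1, G2 = (-12*s^2 - 4*s - 8)/(3*s^3 + 7*s^2 + 4*s)
Step 2: series reduction of [G1/(1-G1*G2)], G3 = (-12*s^2 - 4*s - 8)/(3*s^2 + 4*s)
Step 3: combine G4, G5 in series = 4/(3*s^2 - 4*s - 4)
Step 4: feedback reduction of ([G1/(1-G1*G2)]*G3), (G4*G5) = (-36*s^4 + 36*s^3 + 40*s^2 + 48*s + 32)/(9*s^4 - 76*s^2 - 32*s - 32)
Step 5: collapse the loop (G7 forward, G8 return) = (2*s + 2)/(s + 3)
Step 6: reduce the parallel group [([G1/(1-G1*G2)]*G3)/(1+([G1/(1-G1*G2)]*G3)*(G4*G5))], G6, [G7/(1+G7*G8)] = (-9*s^5 - 27*s^4 - 80*s^3 - 308*s^2 - 80*s - 64)/(9*s^5 + 27*s^4 - 76*s^3 - 260*s^2 - 128*s - 96)
T(s) is the step-6 result (common factors already cancelled). Leading coefficient of the denominator: 9. Divide through by 9 for the monic polynomial.

Answer: s^5 + 3*s^4 - 76*s^3/9 - 260*s^2/9 - 128*s/9 - 32/3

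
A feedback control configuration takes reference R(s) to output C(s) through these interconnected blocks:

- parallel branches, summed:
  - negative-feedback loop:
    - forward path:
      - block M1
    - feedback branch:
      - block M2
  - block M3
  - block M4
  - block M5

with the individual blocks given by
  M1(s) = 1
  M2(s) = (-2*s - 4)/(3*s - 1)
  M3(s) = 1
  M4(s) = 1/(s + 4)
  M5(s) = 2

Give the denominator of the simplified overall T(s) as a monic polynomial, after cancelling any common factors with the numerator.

[1] collapse the loop (M1 forward, M2 return) -> (3*s - 1)/(s - 5)
[2] add [M1/(1+M1*M2)], M3, M4, M5 (parallel) -> (6*s^2 + 9*s - 69)/(s^2 - s - 20)
T(s) is the step-2 result (common factors already cancelled). Leading coefficient of the denominator: 1, so no rescaling is needed.

Final answer: s^2 - s - 20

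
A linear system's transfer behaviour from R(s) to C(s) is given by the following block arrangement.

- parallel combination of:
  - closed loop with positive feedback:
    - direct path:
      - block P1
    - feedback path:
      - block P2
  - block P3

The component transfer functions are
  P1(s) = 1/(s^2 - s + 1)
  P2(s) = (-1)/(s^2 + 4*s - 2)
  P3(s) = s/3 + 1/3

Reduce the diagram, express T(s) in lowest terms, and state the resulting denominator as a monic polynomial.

Step 1: close the feedback loop around P1, P2, giving (s^2 + 4*s - 2)/(s^4 + 3*s^3 - 5*s^2 + 6*s - 1)
Step 2: add [P1/(1-P1*P2)], P3 (parallel), giving (s^5 + 4*s^4 - 2*s^3 + 4*s^2 + 17*s - 7)/(3*s^4 + 9*s^3 - 15*s^2 + 18*s - 3)
Step 2 gives the fully reduced T(s), with no common factor left to cancel. The denominator's leading coefficient is 3, so divide each of its coefficients by 3 to get the monic form.

Hence the answer: s^4 + 3*s^3 - 5*s^2 + 6*s - 1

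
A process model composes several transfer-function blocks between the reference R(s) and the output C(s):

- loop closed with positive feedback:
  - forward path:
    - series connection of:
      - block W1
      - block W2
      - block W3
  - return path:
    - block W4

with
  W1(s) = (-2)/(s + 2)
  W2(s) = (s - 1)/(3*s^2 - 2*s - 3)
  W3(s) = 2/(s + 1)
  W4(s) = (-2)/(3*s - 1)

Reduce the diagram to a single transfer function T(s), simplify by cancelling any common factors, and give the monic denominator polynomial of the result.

Step 1. cascade W1, W2, W3; result (4 - 4*s)/(3*s^4 + 7*s^3 - 3*s^2 - 13*s - 6)
Step 2. apply the feedback formula to (W1*W2*W3), W4; result (-12*s^2 + 16*s - 4)/(9*s^5 + 18*s^4 - 16*s^3 - 36*s^2 - 13*s + 14)
The result of step 2 is T(s) in lowest terms. Its denominator has leading coefficient 9; dividing the denominator through by 9 makes it monic.

Answer: s^5 + 2*s^4 - 16*s^3/9 - 4*s^2 - 13*s/9 + 14/9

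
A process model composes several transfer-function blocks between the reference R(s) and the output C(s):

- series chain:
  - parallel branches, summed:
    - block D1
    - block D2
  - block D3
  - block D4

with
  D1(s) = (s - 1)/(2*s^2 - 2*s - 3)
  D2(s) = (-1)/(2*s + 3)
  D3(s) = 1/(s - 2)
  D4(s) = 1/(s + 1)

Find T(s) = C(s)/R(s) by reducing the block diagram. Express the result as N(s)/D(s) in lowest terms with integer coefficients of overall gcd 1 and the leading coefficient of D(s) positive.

Step 1: parallel reduction of D1, D2 gives (3*s)/(4*s^3 + 2*s^2 - 12*s - 9)
Step 2: multiply (D1+D2), D3, D4 (series): this yields T(s), and no further normalization is needed

Hence the answer: (3*s)/(4*s^5 - 2*s^4 - 22*s^3 - s^2 + 33*s + 18)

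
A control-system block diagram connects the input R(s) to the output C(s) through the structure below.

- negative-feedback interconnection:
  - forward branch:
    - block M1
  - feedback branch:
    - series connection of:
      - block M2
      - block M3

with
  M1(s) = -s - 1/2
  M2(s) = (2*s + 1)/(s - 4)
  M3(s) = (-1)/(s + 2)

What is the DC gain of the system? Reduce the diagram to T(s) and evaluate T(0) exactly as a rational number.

The answer is -8/15.

Reasoning:
1. series reduction of M2, M3 gives (-2*s - 1)/(s^2 - 2*s - 8)
2. apply the feedback formula to M1, (M2*M3) gives (-2*s^3 + 3*s^2 + 18*s + 8)/(6*s^2 - 15)
The step-2 result is T(s). Setting s = 0: T(0) = 8/(-15) = -8/15.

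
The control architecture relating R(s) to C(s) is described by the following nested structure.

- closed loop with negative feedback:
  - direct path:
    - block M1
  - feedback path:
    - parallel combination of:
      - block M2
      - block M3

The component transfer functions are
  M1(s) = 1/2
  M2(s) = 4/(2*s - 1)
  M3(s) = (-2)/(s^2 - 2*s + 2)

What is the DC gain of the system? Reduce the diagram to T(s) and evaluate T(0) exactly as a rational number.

Step 1: combine M2, M3 in parallel gives (4*s^2 - 12*s + 10)/(2*s^3 - 5*s^2 + 6*s - 2)
Step 2: apply the feedback formula to M1, (M2+M3) gives (2*s^3 - 5*s^2 + 6*s - 2)/(4*s^3 - 6*s^2 + 6)
DC gain: substitute s = 0 into T(s) from step 2: T(0) = -2/6 = -1/3.

Final answer: -1/3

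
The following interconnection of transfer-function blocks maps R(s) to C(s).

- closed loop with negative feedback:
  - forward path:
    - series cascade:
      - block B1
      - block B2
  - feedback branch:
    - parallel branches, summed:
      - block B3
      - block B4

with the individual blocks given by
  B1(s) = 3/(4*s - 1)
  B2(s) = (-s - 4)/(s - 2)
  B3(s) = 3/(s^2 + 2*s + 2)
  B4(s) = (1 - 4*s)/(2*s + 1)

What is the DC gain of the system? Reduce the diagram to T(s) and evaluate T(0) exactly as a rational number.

1. reduce the series chain B1, B2 = (-3*s - 12)/(4*s^2 - 9*s + 2)
2. reduce the parallel group B3, B4 = (-4*s^3 - 7*s^2 + 5)/(2*s^3 + 5*s^2 + 6*s + 2)
3. feedback reduction of (B1*B2), (B3+B4) = (-6*s^4 - 39*s^3 - 78*s^2 - 78*s - 24)/(8*s^5 + 14*s^4 + 52*s^3 + 48*s^2 - 21*s - 56)
Evaluating the step-3 result (the overall T(s)) at s = 0 gives T(0) = -24/(-56) = 3/7.

Therefore the answer is 3/7.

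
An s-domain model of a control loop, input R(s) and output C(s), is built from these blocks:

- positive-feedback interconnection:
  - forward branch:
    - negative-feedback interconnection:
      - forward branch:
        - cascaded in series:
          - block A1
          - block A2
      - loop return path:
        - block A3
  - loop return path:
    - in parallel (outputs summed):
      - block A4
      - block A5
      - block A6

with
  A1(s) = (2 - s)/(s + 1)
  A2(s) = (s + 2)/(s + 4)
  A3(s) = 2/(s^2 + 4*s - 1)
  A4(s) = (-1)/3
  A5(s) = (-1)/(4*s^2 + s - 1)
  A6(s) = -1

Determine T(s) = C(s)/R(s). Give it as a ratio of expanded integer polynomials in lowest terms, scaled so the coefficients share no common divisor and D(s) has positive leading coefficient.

Answer: (12*s^6 + 51*s^5 - 51*s^4 - 219*s^3 + 15*s^2 + 60*s - 12)/(4*s^6 - 43*s^5 - 341*s^4 - 448*s^3 - 13*s^2 + 53*s + 8)

Working:
1. cascade A1, A2: (4 - s^2)/(s^2 + 5*s + 4)
2. apply the feedback formula to (A1*A2), A3: (-s^4 - 4*s^3 + 5*s^2 + 16*s - 4)/(s^4 + 9*s^3 + 21*s^2 + 11*s + 4)
3. add A4, A5, A6 (parallel): (-16*s^2 - 4*s + 1)/(12*s^2 + 3*s - 3)
4. apply the feedback formula to [(A1*A2)/(1+(A1*A2)*A3)], (A4+A5+A6) - this is the overall T(s), already in the required normalized form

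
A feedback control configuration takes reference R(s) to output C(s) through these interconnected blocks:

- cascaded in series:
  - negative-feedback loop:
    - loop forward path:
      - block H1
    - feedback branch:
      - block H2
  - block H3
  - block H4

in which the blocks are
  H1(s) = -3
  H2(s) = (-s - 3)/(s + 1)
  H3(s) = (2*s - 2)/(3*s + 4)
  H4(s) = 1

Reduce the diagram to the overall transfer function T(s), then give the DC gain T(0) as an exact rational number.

Answer: 3/20

Working:
Step 1 - apply the feedback formula to H1, H2 -> (-3*s - 3)/(4*s + 10)
Step 2 - combine [H1/(1+H1*H2)], H3, H4 in series -> (3 - 3*s^2)/(6*s^2 + 23*s + 20)
DC gain: substitute s = 0 into T(s) from step 2: T(0) = 3/20.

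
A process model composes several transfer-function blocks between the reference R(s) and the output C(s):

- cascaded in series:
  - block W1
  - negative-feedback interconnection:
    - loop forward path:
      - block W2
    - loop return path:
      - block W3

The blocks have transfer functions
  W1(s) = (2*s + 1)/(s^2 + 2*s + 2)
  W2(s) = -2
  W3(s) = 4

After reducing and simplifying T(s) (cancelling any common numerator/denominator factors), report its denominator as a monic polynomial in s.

The answer is s^2 + 2*s + 2.

Reasoning:
Step 1: reduce the feedback loop with forward W2 and return W3 -> 2/7
Step 2: combine W1, [W2/(1+W2*W3)] in series -> (4*s + 2)/(7*s^2 + 14*s + 14)
T(s) is the step-2 result (common factors already cancelled). Leading coefficient of the denominator: 7. Divide through by 7 for the monic polynomial.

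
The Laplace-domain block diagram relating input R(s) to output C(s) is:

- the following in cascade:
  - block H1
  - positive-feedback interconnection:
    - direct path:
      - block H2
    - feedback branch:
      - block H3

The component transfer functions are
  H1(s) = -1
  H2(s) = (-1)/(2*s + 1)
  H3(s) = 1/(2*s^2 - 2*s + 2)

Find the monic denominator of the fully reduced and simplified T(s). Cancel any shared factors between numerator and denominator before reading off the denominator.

1. apply the feedback formula to H2, H3: (-2*s^2 + 2*s - 2)/(4*s^3 - 2*s^2 + 2*s + 3)
2. series reduction of H1, [H2/(1-H2*H3)]: (2*s^2 - 2*s + 2)/(4*s^3 - 2*s^2 + 2*s + 3)
Step 2 gives the fully reduced T(s), with no common factor left to cancel. The denominator's leading coefficient is 4, so divide each of its coefficients by 4 to get the monic form.

Final answer: s^3 - s^2/2 + s/2 + 3/4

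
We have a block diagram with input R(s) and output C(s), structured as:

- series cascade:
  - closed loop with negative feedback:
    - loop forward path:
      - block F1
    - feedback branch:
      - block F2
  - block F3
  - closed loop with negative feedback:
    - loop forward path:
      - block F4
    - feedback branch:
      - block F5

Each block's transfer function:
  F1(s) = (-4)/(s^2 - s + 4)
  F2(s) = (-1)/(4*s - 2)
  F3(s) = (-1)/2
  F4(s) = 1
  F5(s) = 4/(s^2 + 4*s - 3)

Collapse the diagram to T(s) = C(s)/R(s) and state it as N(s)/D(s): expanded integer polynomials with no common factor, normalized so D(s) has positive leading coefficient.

Step 1. collapse the loop (F1 forward, F2 return) gives (4 - 8*s)/(2*s^3 - 3*s^2 + 9*s - 2)
Step 2. collapse the loop (F4 forward, F5 return) gives (s^2 + 4*s - 3)/(s^2 + 4*s + 1)
Step 3. multiply [F1/(1+F1*F2)], F3, [F4/(1+F4*F5)] (series), giving the overall T(s)

Hence the answer: (4*s^3 + 14*s^2 - 20*s + 6)/(2*s^5 + 5*s^4 - s^3 + 31*s^2 + s - 2)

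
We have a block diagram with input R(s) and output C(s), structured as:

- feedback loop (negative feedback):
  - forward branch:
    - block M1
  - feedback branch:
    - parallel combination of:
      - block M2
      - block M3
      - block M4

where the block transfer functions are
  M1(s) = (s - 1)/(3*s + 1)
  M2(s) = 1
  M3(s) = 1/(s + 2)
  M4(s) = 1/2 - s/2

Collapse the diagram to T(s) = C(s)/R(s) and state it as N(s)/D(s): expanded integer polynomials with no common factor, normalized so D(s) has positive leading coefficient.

Reducing step by step:

(1) parallel reduction of M2, M3, M4; result (-s^2 + s + 8)/(2*s + 4)
(2) feedback reduction of M1, (M2+M3+M4): this yields T(s), and no further normalization is needed

Answer: (-2*s^2 - 2*s + 4)/(s^3 - 8*s^2 - 21*s + 4)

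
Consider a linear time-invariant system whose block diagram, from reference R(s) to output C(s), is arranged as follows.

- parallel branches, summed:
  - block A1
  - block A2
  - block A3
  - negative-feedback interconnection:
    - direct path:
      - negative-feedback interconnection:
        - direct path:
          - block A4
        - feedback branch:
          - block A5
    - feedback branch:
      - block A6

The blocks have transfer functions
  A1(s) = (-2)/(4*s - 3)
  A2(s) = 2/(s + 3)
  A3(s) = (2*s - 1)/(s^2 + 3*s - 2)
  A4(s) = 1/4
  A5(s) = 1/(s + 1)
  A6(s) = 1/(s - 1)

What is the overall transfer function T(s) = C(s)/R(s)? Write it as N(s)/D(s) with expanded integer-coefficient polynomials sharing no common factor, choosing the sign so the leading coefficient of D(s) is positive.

Reducing step by step:

1. apply the feedback formula to A4, A5: (s + 1)/(4*s + 5)
2. apply the feedback formula to [A4/(1+A4*A5)], A6: (s^2 - 1)/(4*s^2 + 2*s - 4)
3. combine A1, A2, A3, [[A4/(1+A4*A5)]/(1+[A4/(1+A4*A5)]*A6)] in parallel; the result is T(s) itself (integer coefficients, no common factor, positive leading denominator coefficient)

Answer: (4*s^6 + 77*s^5 + 114*s^4 - 382*s^3 - 90*s^2 + 411*s - 150)/(16*s^6 + 92*s^5 + 66*s^4 - 244*s^3 - 58*s^2 + 216*s - 72)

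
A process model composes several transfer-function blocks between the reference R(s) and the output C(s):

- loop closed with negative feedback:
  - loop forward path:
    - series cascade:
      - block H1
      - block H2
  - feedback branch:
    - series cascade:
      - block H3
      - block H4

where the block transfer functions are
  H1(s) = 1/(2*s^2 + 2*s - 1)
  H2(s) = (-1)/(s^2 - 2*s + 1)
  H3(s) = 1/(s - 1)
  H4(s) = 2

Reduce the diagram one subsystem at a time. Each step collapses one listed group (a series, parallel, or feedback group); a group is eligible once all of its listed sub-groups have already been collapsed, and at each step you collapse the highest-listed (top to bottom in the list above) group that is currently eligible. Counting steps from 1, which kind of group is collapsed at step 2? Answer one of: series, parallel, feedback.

[1] reduce the series chain H1, H2
[2] reduce the series chain H3, H4
[3] apply the feedback formula to (H1*H2), (H3*H4)
Step 2 collapses a series group.

Final answer: series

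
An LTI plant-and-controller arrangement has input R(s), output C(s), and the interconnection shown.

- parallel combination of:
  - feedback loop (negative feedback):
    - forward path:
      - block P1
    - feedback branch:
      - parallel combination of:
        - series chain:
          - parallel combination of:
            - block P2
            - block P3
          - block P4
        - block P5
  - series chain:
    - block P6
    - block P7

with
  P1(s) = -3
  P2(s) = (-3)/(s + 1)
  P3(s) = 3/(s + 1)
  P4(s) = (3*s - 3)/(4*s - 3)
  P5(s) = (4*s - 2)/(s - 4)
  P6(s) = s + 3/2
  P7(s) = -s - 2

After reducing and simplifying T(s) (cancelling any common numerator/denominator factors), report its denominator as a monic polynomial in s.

[1] combine P2, P3 in parallel, giving 0
[2] cascade (P2+P3), P4, giving 0
[3] sum the parallel branches ((P2+P3)*P4), P5, giving (4*s - 2)/(s - 4)
[4] close the feedback loop around P1, (((P2+P3)*P4)+P5), giving (3*s - 12)/(11*s - 2)
[5] series reduction of P6, P7, giving -s^2 - 7*s/2 - 3
[6] parallel reduction of [P1/(1+P1*(((P2+P3)*P4)+P5))], (P6*P7), giving (-22*s^3 - 73*s^2 - 46*s - 12)/(22*s - 4)
The result of step 6 is T(s) in lowest terms. Its denominator has leading coefficient 22; dividing the denominator through by 22 makes it monic.

Hence the answer: s - 2/11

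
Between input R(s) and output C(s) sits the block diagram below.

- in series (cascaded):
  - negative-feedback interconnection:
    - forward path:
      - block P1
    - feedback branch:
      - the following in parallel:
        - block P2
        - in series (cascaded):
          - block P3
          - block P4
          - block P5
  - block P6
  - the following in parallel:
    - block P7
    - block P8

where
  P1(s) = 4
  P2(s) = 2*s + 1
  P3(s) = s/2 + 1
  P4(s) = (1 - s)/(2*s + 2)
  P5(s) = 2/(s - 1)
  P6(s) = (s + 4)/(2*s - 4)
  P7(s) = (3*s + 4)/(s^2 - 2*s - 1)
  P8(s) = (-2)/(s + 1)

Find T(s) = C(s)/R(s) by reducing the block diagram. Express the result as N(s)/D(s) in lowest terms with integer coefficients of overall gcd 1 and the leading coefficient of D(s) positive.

Answer: (2*s^3 + 30*s^2 + 100*s + 48)/(8*s^5 - 21*s^4 - 19*s^3 + 45*s^2 + 25*s + 2)

Working:
Step 1 - cascade P3, P4, P5, giving (-s - 2)/(2*s + 2)
Step 2 - sum the parallel branches P2, (P3*P4*P5), giving (4*s^2 + 5*s)/(2*s + 2)
Step 3 - close the feedback loop around P1, (P2+(P3*P4*P5)), giving (4*s + 4)/(8*s^2 + 11*s + 1)
Step 4 - parallel reduction of P7, P8, giving (s^2 + 11*s + 6)/(s^3 - s^2 - 3*s - 1)
Step 5 - cascade [P1/(1+P1*(P2+(P3*P4*P5)))], P6, (P7+P8); the result is T(s) itself (integer coefficients, no common factor, positive leading denominator coefficient)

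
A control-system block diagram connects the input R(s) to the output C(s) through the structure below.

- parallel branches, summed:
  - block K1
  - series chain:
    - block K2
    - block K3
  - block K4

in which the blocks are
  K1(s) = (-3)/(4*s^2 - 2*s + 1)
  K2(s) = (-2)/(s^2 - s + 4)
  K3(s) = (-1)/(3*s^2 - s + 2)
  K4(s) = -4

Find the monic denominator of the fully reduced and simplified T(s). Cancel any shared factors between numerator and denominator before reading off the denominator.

First reduce the diagram to T(s).

(1) reduce the series chain K2, K3, giving 2/(3*s^4 - 4*s^3 + 15*s^2 - 6*s + 8)
(2) combine K1, (K2*K3), K4 in parallel, giving (-48*s^6 + 88*s^5 - 293*s^4 + 244*s^3 - 273*s^2 + 102*s - 54)/(12*s^6 - 22*s^5 + 71*s^4 - 58*s^3 + 59*s^2 - 22*s + 8)
That last expression is T(s), already simplified. Scaling its denominator by 1/12 (the reciprocal of the leading coefficient) yields the monic denominator.

Answer: s^6 - 11*s^5/6 + 71*s^4/12 - 29*s^3/6 + 59*s^2/12 - 11*s/6 + 2/3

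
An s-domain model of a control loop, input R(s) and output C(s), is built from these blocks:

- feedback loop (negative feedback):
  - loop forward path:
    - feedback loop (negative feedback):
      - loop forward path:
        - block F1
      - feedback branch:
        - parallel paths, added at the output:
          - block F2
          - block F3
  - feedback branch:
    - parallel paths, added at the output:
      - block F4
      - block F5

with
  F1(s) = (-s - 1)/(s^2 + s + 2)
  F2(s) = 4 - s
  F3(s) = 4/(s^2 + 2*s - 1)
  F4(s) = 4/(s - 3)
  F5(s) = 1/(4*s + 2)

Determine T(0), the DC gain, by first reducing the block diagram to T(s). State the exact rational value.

(1) reduce the parallel group F2, F3 gives (-s^3 + 2*s^2 + 9*s)/(s^2 + 2*s - 1)
(2) reduce the feedback loop with forward F1 and return (F2+F3) gives (-s^3 - 3*s^2 - s + 1)/(2*s^4 + 2*s^3 - 8*s^2 - 6*s - 2)
(3) reduce the parallel group F4, F5 gives (17*s + 5)/(4*s^2 - 10*s - 6)
(4) reduce the feedback loop with forward [F1/(1+F1*(F2+F3))] and return (F4+F5) gives (-4*s^5 - 2*s^4 + 32*s^3 + 32*s^2 - 4*s - 6)/(8*s^6 - 12*s^5 - 81*s^4 - 12*s^3 + 68*s^2 + 68*s + 17)
Evaluating the step-4 result (the overall T(s)) at s = 0 gives T(0) = -6/17.

Final answer: -6/17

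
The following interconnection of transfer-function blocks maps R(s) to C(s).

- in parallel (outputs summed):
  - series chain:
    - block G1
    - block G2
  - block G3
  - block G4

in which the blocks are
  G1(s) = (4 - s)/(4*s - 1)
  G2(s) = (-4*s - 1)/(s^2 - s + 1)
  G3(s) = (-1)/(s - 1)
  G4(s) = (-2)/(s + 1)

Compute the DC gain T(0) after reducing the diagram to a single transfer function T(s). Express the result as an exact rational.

Answer: 3

Working:
Step 1 - multiply G1, G2 (series); result (4*s^2 - 15*s - 4)/(4*s^3 - 5*s^2 + 5*s - 1)
Step 2 - parallel reduction of (G1*G2), G3, G4; result (-8*s^4 + 4*s^3 - 28*s^2 + 23*s + 3)/(4*s^5 - 5*s^4 + s^3 + 4*s^2 - 5*s + 1)
Evaluating the step-2 result (the overall T(s)) at s = 0 gives T(0) = 3/1 = 3.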